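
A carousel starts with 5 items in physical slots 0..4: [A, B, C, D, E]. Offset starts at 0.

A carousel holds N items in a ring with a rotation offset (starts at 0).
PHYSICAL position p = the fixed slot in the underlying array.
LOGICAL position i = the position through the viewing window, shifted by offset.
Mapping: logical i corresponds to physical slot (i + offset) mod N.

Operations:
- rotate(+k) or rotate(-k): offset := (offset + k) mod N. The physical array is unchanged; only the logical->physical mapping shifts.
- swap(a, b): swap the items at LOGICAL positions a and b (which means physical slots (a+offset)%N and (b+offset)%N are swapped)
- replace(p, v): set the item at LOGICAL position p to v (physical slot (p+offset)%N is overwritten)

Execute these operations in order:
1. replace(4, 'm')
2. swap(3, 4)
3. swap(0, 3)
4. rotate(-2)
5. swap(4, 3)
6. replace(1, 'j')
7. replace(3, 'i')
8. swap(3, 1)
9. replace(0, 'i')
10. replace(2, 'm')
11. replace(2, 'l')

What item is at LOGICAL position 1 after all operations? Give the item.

After op 1 (replace(4, 'm')): offset=0, physical=[A,B,C,D,m], logical=[A,B,C,D,m]
After op 2 (swap(3, 4)): offset=0, physical=[A,B,C,m,D], logical=[A,B,C,m,D]
After op 3 (swap(0, 3)): offset=0, physical=[m,B,C,A,D], logical=[m,B,C,A,D]
After op 4 (rotate(-2)): offset=3, physical=[m,B,C,A,D], logical=[A,D,m,B,C]
After op 5 (swap(4, 3)): offset=3, physical=[m,C,B,A,D], logical=[A,D,m,C,B]
After op 6 (replace(1, 'j')): offset=3, physical=[m,C,B,A,j], logical=[A,j,m,C,B]
After op 7 (replace(3, 'i')): offset=3, physical=[m,i,B,A,j], logical=[A,j,m,i,B]
After op 8 (swap(3, 1)): offset=3, physical=[m,j,B,A,i], logical=[A,i,m,j,B]
After op 9 (replace(0, 'i')): offset=3, physical=[m,j,B,i,i], logical=[i,i,m,j,B]
After op 10 (replace(2, 'm')): offset=3, physical=[m,j,B,i,i], logical=[i,i,m,j,B]
After op 11 (replace(2, 'l')): offset=3, physical=[l,j,B,i,i], logical=[i,i,l,j,B]

Answer: i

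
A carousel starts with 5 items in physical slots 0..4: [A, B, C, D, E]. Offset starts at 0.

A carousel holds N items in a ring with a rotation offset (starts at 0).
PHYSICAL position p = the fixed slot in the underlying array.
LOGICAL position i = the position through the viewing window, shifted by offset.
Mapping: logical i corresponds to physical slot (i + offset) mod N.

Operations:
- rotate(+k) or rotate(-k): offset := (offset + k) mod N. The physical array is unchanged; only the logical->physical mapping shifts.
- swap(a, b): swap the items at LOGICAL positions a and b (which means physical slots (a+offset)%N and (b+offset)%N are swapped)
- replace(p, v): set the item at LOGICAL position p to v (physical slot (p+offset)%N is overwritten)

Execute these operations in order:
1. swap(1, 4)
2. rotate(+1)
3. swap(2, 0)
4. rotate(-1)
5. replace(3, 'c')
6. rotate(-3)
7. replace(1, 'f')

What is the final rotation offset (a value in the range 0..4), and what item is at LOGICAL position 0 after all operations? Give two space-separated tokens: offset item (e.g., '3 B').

After op 1 (swap(1, 4)): offset=0, physical=[A,E,C,D,B], logical=[A,E,C,D,B]
After op 2 (rotate(+1)): offset=1, physical=[A,E,C,D,B], logical=[E,C,D,B,A]
After op 3 (swap(2, 0)): offset=1, physical=[A,D,C,E,B], logical=[D,C,E,B,A]
After op 4 (rotate(-1)): offset=0, physical=[A,D,C,E,B], logical=[A,D,C,E,B]
After op 5 (replace(3, 'c')): offset=0, physical=[A,D,C,c,B], logical=[A,D,C,c,B]
After op 6 (rotate(-3)): offset=2, physical=[A,D,C,c,B], logical=[C,c,B,A,D]
After op 7 (replace(1, 'f')): offset=2, physical=[A,D,C,f,B], logical=[C,f,B,A,D]

Answer: 2 C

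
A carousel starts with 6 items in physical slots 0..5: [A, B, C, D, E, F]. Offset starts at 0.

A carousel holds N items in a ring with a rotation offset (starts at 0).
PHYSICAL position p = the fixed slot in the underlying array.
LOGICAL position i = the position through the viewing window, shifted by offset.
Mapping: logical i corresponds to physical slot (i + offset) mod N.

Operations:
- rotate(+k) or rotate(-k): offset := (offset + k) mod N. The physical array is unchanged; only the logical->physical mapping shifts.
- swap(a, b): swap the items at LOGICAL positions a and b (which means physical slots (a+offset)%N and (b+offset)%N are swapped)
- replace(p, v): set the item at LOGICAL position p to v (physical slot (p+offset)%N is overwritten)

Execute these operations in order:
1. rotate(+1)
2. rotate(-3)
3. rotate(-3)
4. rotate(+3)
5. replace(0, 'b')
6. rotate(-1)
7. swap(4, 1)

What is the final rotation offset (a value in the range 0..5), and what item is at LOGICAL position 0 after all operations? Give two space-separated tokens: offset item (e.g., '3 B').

Answer: 3 D

Derivation:
After op 1 (rotate(+1)): offset=1, physical=[A,B,C,D,E,F], logical=[B,C,D,E,F,A]
After op 2 (rotate(-3)): offset=4, physical=[A,B,C,D,E,F], logical=[E,F,A,B,C,D]
After op 3 (rotate(-3)): offset=1, physical=[A,B,C,D,E,F], logical=[B,C,D,E,F,A]
After op 4 (rotate(+3)): offset=4, physical=[A,B,C,D,E,F], logical=[E,F,A,B,C,D]
After op 5 (replace(0, 'b')): offset=4, physical=[A,B,C,D,b,F], logical=[b,F,A,B,C,D]
After op 6 (rotate(-1)): offset=3, physical=[A,B,C,D,b,F], logical=[D,b,F,A,B,C]
After op 7 (swap(4, 1)): offset=3, physical=[A,b,C,D,B,F], logical=[D,B,F,A,b,C]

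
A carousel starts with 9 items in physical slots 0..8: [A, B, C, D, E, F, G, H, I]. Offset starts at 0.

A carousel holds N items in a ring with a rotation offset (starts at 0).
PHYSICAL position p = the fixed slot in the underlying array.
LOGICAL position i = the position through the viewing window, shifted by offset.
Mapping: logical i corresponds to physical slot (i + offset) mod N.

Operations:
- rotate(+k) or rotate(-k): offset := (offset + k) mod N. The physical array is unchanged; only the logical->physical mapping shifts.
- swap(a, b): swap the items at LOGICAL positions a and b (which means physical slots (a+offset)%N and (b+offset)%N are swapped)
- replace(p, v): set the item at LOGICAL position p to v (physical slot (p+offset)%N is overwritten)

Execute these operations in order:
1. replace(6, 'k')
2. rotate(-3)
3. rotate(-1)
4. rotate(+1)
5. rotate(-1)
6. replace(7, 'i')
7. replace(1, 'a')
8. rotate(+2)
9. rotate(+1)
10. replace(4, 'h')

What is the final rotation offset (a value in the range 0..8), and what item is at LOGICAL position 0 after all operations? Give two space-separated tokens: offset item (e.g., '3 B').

After op 1 (replace(6, 'k')): offset=0, physical=[A,B,C,D,E,F,k,H,I], logical=[A,B,C,D,E,F,k,H,I]
After op 2 (rotate(-3)): offset=6, physical=[A,B,C,D,E,F,k,H,I], logical=[k,H,I,A,B,C,D,E,F]
After op 3 (rotate(-1)): offset=5, physical=[A,B,C,D,E,F,k,H,I], logical=[F,k,H,I,A,B,C,D,E]
After op 4 (rotate(+1)): offset=6, physical=[A,B,C,D,E,F,k,H,I], logical=[k,H,I,A,B,C,D,E,F]
After op 5 (rotate(-1)): offset=5, physical=[A,B,C,D,E,F,k,H,I], logical=[F,k,H,I,A,B,C,D,E]
After op 6 (replace(7, 'i')): offset=5, physical=[A,B,C,i,E,F,k,H,I], logical=[F,k,H,I,A,B,C,i,E]
After op 7 (replace(1, 'a')): offset=5, physical=[A,B,C,i,E,F,a,H,I], logical=[F,a,H,I,A,B,C,i,E]
After op 8 (rotate(+2)): offset=7, physical=[A,B,C,i,E,F,a,H,I], logical=[H,I,A,B,C,i,E,F,a]
After op 9 (rotate(+1)): offset=8, physical=[A,B,C,i,E,F,a,H,I], logical=[I,A,B,C,i,E,F,a,H]
After op 10 (replace(4, 'h')): offset=8, physical=[A,B,C,h,E,F,a,H,I], logical=[I,A,B,C,h,E,F,a,H]

Answer: 8 I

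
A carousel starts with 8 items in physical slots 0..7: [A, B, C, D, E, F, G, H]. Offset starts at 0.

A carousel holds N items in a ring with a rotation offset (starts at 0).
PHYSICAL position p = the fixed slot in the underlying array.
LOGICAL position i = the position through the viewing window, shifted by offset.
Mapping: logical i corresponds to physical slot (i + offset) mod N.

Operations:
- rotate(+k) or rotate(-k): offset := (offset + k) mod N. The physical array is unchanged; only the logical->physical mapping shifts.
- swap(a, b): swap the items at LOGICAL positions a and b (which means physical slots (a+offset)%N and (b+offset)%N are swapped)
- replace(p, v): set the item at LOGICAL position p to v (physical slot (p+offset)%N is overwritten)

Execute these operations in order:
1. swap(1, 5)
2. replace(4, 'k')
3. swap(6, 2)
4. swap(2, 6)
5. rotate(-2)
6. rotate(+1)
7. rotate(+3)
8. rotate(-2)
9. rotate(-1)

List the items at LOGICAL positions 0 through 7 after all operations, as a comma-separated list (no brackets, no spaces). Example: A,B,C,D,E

After op 1 (swap(1, 5)): offset=0, physical=[A,F,C,D,E,B,G,H], logical=[A,F,C,D,E,B,G,H]
After op 2 (replace(4, 'k')): offset=0, physical=[A,F,C,D,k,B,G,H], logical=[A,F,C,D,k,B,G,H]
After op 3 (swap(6, 2)): offset=0, physical=[A,F,G,D,k,B,C,H], logical=[A,F,G,D,k,B,C,H]
After op 4 (swap(2, 6)): offset=0, physical=[A,F,C,D,k,B,G,H], logical=[A,F,C,D,k,B,G,H]
After op 5 (rotate(-2)): offset=6, physical=[A,F,C,D,k,B,G,H], logical=[G,H,A,F,C,D,k,B]
After op 6 (rotate(+1)): offset=7, physical=[A,F,C,D,k,B,G,H], logical=[H,A,F,C,D,k,B,G]
After op 7 (rotate(+3)): offset=2, physical=[A,F,C,D,k,B,G,H], logical=[C,D,k,B,G,H,A,F]
After op 8 (rotate(-2)): offset=0, physical=[A,F,C,D,k,B,G,H], logical=[A,F,C,D,k,B,G,H]
After op 9 (rotate(-1)): offset=7, physical=[A,F,C,D,k,B,G,H], logical=[H,A,F,C,D,k,B,G]

Answer: H,A,F,C,D,k,B,G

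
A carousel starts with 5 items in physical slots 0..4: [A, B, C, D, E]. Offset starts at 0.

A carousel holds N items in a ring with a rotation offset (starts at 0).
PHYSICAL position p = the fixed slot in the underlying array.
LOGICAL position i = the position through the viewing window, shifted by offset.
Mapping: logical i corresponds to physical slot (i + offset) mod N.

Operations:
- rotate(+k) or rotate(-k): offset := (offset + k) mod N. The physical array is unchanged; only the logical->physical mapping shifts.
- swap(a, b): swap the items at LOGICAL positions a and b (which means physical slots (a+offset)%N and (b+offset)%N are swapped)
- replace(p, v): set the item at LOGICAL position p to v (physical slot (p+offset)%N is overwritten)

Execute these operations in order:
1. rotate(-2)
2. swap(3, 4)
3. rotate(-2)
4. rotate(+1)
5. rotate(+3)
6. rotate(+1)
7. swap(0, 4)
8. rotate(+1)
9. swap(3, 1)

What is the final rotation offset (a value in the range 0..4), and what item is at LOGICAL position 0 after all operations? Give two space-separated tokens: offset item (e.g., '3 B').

Answer: 2 B

Derivation:
After op 1 (rotate(-2)): offset=3, physical=[A,B,C,D,E], logical=[D,E,A,B,C]
After op 2 (swap(3, 4)): offset=3, physical=[A,C,B,D,E], logical=[D,E,A,C,B]
After op 3 (rotate(-2)): offset=1, physical=[A,C,B,D,E], logical=[C,B,D,E,A]
After op 4 (rotate(+1)): offset=2, physical=[A,C,B,D,E], logical=[B,D,E,A,C]
After op 5 (rotate(+3)): offset=0, physical=[A,C,B,D,E], logical=[A,C,B,D,E]
After op 6 (rotate(+1)): offset=1, physical=[A,C,B,D,E], logical=[C,B,D,E,A]
After op 7 (swap(0, 4)): offset=1, physical=[C,A,B,D,E], logical=[A,B,D,E,C]
After op 8 (rotate(+1)): offset=2, physical=[C,A,B,D,E], logical=[B,D,E,C,A]
After op 9 (swap(3, 1)): offset=2, physical=[D,A,B,C,E], logical=[B,C,E,D,A]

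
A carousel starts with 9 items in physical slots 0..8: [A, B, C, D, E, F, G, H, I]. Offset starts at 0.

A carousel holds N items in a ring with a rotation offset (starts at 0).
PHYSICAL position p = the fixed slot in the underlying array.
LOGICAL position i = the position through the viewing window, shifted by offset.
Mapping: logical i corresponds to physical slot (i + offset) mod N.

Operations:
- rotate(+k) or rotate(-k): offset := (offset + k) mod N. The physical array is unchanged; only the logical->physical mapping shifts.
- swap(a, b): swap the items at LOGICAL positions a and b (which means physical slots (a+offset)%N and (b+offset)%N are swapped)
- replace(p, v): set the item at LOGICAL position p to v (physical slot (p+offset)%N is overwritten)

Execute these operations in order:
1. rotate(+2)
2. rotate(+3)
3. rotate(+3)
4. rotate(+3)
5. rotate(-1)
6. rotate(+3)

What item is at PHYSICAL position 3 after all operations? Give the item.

After op 1 (rotate(+2)): offset=2, physical=[A,B,C,D,E,F,G,H,I], logical=[C,D,E,F,G,H,I,A,B]
After op 2 (rotate(+3)): offset=5, physical=[A,B,C,D,E,F,G,H,I], logical=[F,G,H,I,A,B,C,D,E]
After op 3 (rotate(+3)): offset=8, physical=[A,B,C,D,E,F,G,H,I], logical=[I,A,B,C,D,E,F,G,H]
After op 4 (rotate(+3)): offset=2, physical=[A,B,C,D,E,F,G,H,I], logical=[C,D,E,F,G,H,I,A,B]
After op 5 (rotate(-1)): offset=1, physical=[A,B,C,D,E,F,G,H,I], logical=[B,C,D,E,F,G,H,I,A]
After op 6 (rotate(+3)): offset=4, physical=[A,B,C,D,E,F,G,H,I], logical=[E,F,G,H,I,A,B,C,D]

Answer: D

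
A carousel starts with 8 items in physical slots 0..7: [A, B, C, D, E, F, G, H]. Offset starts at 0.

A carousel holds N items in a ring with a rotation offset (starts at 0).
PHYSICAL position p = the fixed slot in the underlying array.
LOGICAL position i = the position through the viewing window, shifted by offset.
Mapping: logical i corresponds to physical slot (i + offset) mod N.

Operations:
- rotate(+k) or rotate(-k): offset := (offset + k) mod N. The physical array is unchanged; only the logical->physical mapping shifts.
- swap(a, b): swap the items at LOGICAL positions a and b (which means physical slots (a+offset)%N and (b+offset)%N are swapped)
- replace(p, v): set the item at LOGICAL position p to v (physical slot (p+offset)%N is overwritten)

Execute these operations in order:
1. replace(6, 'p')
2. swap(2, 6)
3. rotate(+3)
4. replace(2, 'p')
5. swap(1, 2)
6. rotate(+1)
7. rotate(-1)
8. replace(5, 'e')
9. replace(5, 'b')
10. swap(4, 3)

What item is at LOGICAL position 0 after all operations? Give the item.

Answer: D

Derivation:
After op 1 (replace(6, 'p')): offset=0, physical=[A,B,C,D,E,F,p,H], logical=[A,B,C,D,E,F,p,H]
After op 2 (swap(2, 6)): offset=0, physical=[A,B,p,D,E,F,C,H], logical=[A,B,p,D,E,F,C,H]
After op 3 (rotate(+3)): offset=3, physical=[A,B,p,D,E,F,C,H], logical=[D,E,F,C,H,A,B,p]
After op 4 (replace(2, 'p')): offset=3, physical=[A,B,p,D,E,p,C,H], logical=[D,E,p,C,H,A,B,p]
After op 5 (swap(1, 2)): offset=3, physical=[A,B,p,D,p,E,C,H], logical=[D,p,E,C,H,A,B,p]
After op 6 (rotate(+1)): offset=4, physical=[A,B,p,D,p,E,C,H], logical=[p,E,C,H,A,B,p,D]
After op 7 (rotate(-1)): offset=3, physical=[A,B,p,D,p,E,C,H], logical=[D,p,E,C,H,A,B,p]
After op 8 (replace(5, 'e')): offset=3, physical=[e,B,p,D,p,E,C,H], logical=[D,p,E,C,H,e,B,p]
After op 9 (replace(5, 'b')): offset=3, physical=[b,B,p,D,p,E,C,H], logical=[D,p,E,C,H,b,B,p]
After op 10 (swap(4, 3)): offset=3, physical=[b,B,p,D,p,E,H,C], logical=[D,p,E,H,C,b,B,p]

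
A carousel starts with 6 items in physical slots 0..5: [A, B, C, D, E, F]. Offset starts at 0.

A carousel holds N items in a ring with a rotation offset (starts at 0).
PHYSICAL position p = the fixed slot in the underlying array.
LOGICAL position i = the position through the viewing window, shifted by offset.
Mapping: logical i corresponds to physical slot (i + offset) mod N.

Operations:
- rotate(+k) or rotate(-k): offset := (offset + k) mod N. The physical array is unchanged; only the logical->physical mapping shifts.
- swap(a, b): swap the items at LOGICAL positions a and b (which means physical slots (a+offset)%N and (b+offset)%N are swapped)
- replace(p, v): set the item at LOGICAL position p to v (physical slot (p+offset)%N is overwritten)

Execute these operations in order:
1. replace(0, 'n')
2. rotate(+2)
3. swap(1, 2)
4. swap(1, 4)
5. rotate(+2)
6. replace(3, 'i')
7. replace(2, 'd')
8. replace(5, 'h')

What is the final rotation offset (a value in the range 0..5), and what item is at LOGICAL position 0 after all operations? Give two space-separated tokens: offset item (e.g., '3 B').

After op 1 (replace(0, 'n')): offset=0, physical=[n,B,C,D,E,F], logical=[n,B,C,D,E,F]
After op 2 (rotate(+2)): offset=2, physical=[n,B,C,D,E,F], logical=[C,D,E,F,n,B]
After op 3 (swap(1, 2)): offset=2, physical=[n,B,C,E,D,F], logical=[C,E,D,F,n,B]
After op 4 (swap(1, 4)): offset=2, physical=[E,B,C,n,D,F], logical=[C,n,D,F,E,B]
After op 5 (rotate(+2)): offset=4, physical=[E,B,C,n,D,F], logical=[D,F,E,B,C,n]
After op 6 (replace(3, 'i')): offset=4, physical=[E,i,C,n,D,F], logical=[D,F,E,i,C,n]
After op 7 (replace(2, 'd')): offset=4, physical=[d,i,C,n,D,F], logical=[D,F,d,i,C,n]
After op 8 (replace(5, 'h')): offset=4, physical=[d,i,C,h,D,F], logical=[D,F,d,i,C,h]

Answer: 4 D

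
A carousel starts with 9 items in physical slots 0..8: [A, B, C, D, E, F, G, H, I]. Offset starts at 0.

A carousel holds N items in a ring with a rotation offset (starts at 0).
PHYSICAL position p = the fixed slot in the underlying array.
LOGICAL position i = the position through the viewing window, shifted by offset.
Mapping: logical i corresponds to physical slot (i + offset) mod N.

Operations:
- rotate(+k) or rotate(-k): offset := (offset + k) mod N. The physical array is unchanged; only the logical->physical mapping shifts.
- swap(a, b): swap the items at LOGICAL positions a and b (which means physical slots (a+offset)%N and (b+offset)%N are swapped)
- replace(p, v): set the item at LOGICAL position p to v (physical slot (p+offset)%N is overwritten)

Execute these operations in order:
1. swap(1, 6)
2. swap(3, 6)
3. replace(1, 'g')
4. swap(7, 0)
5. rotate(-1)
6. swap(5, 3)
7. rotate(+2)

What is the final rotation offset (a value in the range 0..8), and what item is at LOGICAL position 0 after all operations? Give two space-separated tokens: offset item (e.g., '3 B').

Answer: 1 g

Derivation:
After op 1 (swap(1, 6)): offset=0, physical=[A,G,C,D,E,F,B,H,I], logical=[A,G,C,D,E,F,B,H,I]
After op 2 (swap(3, 6)): offset=0, physical=[A,G,C,B,E,F,D,H,I], logical=[A,G,C,B,E,F,D,H,I]
After op 3 (replace(1, 'g')): offset=0, physical=[A,g,C,B,E,F,D,H,I], logical=[A,g,C,B,E,F,D,H,I]
After op 4 (swap(7, 0)): offset=0, physical=[H,g,C,B,E,F,D,A,I], logical=[H,g,C,B,E,F,D,A,I]
After op 5 (rotate(-1)): offset=8, physical=[H,g,C,B,E,F,D,A,I], logical=[I,H,g,C,B,E,F,D,A]
After op 6 (swap(5, 3)): offset=8, physical=[H,g,E,B,C,F,D,A,I], logical=[I,H,g,E,B,C,F,D,A]
After op 7 (rotate(+2)): offset=1, physical=[H,g,E,B,C,F,D,A,I], logical=[g,E,B,C,F,D,A,I,H]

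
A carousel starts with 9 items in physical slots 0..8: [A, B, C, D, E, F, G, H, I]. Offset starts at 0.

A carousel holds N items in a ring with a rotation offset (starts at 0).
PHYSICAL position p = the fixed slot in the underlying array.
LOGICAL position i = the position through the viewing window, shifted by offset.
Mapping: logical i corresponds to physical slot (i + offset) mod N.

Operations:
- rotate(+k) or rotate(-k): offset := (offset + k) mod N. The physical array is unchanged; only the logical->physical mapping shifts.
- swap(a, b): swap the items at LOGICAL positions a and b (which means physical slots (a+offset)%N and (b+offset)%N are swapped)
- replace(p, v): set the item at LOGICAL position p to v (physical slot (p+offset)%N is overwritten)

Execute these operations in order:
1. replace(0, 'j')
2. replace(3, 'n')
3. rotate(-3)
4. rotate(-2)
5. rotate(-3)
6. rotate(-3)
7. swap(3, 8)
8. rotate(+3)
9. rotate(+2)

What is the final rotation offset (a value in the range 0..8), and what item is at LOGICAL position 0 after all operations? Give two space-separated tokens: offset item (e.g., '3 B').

After op 1 (replace(0, 'j')): offset=0, physical=[j,B,C,D,E,F,G,H,I], logical=[j,B,C,D,E,F,G,H,I]
After op 2 (replace(3, 'n')): offset=0, physical=[j,B,C,n,E,F,G,H,I], logical=[j,B,C,n,E,F,G,H,I]
After op 3 (rotate(-3)): offset=6, physical=[j,B,C,n,E,F,G,H,I], logical=[G,H,I,j,B,C,n,E,F]
After op 4 (rotate(-2)): offset=4, physical=[j,B,C,n,E,F,G,H,I], logical=[E,F,G,H,I,j,B,C,n]
After op 5 (rotate(-3)): offset=1, physical=[j,B,C,n,E,F,G,H,I], logical=[B,C,n,E,F,G,H,I,j]
After op 6 (rotate(-3)): offset=7, physical=[j,B,C,n,E,F,G,H,I], logical=[H,I,j,B,C,n,E,F,G]
After op 7 (swap(3, 8)): offset=7, physical=[j,G,C,n,E,F,B,H,I], logical=[H,I,j,G,C,n,E,F,B]
After op 8 (rotate(+3)): offset=1, physical=[j,G,C,n,E,F,B,H,I], logical=[G,C,n,E,F,B,H,I,j]
After op 9 (rotate(+2)): offset=3, physical=[j,G,C,n,E,F,B,H,I], logical=[n,E,F,B,H,I,j,G,C]

Answer: 3 n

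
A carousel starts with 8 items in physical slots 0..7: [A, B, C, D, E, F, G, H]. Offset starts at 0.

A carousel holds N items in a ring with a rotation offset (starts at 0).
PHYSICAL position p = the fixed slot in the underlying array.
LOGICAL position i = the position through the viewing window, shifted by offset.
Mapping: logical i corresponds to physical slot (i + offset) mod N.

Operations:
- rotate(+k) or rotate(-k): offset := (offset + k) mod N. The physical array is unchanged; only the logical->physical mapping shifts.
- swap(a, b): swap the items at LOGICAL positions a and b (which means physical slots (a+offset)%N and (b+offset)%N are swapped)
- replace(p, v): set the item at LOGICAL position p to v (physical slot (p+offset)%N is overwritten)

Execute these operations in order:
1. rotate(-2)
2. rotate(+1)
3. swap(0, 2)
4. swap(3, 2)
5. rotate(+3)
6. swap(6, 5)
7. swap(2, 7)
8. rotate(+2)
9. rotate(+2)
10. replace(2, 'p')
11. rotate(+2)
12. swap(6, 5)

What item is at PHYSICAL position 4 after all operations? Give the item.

After op 1 (rotate(-2)): offset=6, physical=[A,B,C,D,E,F,G,H], logical=[G,H,A,B,C,D,E,F]
After op 2 (rotate(+1)): offset=7, physical=[A,B,C,D,E,F,G,H], logical=[H,A,B,C,D,E,F,G]
After op 3 (swap(0, 2)): offset=7, physical=[A,H,C,D,E,F,G,B], logical=[B,A,H,C,D,E,F,G]
After op 4 (swap(3, 2)): offset=7, physical=[A,C,H,D,E,F,G,B], logical=[B,A,C,H,D,E,F,G]
After op 5 (rotate(+3)): offset=2, physical=[A,C,H,D,E,F,G,B], logical=[H,D,E,F,G,B,A,C]
After op 6 (swap(6, 5)): offset=2, physical=[B,C,H,D,E,F,G,A], logical=[H,D,E,F,G,A,B,C]
After op 7 (swap(2, 7)): offset=2, physical=[B,E,H,D,C,F,G,A], logical=[H,D,C,F,G,A,B,E]
After op 8 (rotate(+2)): offset=4, physical=[B,E,H,D,C,F,G,A], logical=[C,F,G,A,B,E,H,D]
After op 9 (rotate(+2)): offset=6, physical=[B,E,H,D,C,F,G,A], logical=[G,A,B,E,H,D,C,F]
After op 10 (replace(2, 'p')): offset=6, physical=[p,E,H,D,C,F,G,A], logical=[G,A,p,E,H,D,C,F]
After op 11 (rotate(+2)): offset=0, physical=[p,E,H,D,C,F,G,A], logical=[p,E,H,D,C,F,G,A]
After op 12 (swap(6, 5)): offset=0, physical=[p,E,H,D,C,G,F,A], logical=[p,E,H,D,C,G,F,A]

Answer: C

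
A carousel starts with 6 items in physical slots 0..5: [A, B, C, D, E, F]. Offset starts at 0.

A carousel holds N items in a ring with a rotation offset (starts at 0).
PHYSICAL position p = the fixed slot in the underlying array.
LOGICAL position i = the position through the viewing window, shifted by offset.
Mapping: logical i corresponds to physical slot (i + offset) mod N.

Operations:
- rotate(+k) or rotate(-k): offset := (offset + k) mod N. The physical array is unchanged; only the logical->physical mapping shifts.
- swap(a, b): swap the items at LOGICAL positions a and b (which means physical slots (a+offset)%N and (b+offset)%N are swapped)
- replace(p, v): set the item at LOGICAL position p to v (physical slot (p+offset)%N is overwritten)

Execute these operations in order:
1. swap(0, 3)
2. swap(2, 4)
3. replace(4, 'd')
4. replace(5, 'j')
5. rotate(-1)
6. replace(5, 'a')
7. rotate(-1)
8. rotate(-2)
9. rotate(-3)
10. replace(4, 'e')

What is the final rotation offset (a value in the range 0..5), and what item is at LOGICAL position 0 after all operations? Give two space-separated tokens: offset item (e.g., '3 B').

Answer: 5 j

Derivation:
After op 1 (swap(0, 3)): offset=0, physical=[D,B,C,A,E,F], logical=[D,B,C,A,E,F]
After op 2 (swap(2, 4)): offset=0, physical=[D,B,E,A,C,F], logical=[D,B,E,A,C,F]
After op 3 (replace(4, 'd')): offset=0, physical=[D,B,E,A,d,F], logical=[D,B,E,A,d,F]
After op 4 (replace(5, 'j')): offset=0, physical=[D,B,E,A,d,j], logical=[D,B,E,A,d,j]
After op 5 (rotate(-1)): offset=5, physical=[D,B,E,A,d,j], logical=[j,D,B,E,A,d]
After op 6 (replace(5, 'a')): offset=5, physical=[D,B,E,A,a,j], logical=[j,D,B,E,A,a]
After op 7 (rotate(-1)): offset=4, physical=[D,B,E,A,a,j], logical=[a,j,D,B,E,A]
After op 8 (rotate(-2)): offset=2, physical=[D,B,E,A,a,j], logical=[E,A,a,j,D,B]
After op 9 (rotate(-3)): offset=5, physical=[D,B,E,A,a,j], logical=[j,D,B,E,A,a]
After op 10 (replace(4, 'e')): offset=5, physical=[D,B,E,e,a,j], logical=[j,D,B,E,e,a]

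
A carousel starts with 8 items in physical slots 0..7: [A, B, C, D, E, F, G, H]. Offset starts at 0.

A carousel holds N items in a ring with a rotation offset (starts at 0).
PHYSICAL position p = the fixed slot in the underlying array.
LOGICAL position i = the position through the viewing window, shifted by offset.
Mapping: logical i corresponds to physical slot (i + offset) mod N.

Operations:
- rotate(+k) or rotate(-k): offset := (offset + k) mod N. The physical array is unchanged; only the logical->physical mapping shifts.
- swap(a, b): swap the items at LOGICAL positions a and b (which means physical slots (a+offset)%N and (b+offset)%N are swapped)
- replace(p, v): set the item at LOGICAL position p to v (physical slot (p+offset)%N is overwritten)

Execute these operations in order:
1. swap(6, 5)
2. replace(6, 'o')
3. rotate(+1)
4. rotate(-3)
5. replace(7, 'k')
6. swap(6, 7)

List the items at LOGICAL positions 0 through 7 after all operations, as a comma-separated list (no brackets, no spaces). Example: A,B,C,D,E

After op 1 (swap(6, 5)): offset=0, physical=[A,B,C,D,E,G,F,H], logical=[A,B,C,D,E,G,F,H]
After op 2 (replace(6, 'o')): offset=0, physical=[A,B,C,D,E,G,o,H], logical=[A,B,C,D,E,G,o,H]
After op 3 (rotate(+1)): offset=1, physical=[A,B,C,D,E,G,o,H], logical=[B,C,D,E,G,o,H,A]
After op 4 (rotate(-3)): offset=6, physical=[A,B,C,D,E,G,o,H], logical=[o,H,A,B,C,D,E,G]
After op 5 (replace(7, 'k')): offset=6, physical=[A,B,C,D,E,k,o,H], logical=[o,H,A,B,C,D,E,k]
After op 6 (swap(6, 7)): offset=6, physical=[A,B,C,D,k,E,o,H], logical=[o,H,A,B,C,D,k,E]

Answer: o,H,A,B,C,D,k,E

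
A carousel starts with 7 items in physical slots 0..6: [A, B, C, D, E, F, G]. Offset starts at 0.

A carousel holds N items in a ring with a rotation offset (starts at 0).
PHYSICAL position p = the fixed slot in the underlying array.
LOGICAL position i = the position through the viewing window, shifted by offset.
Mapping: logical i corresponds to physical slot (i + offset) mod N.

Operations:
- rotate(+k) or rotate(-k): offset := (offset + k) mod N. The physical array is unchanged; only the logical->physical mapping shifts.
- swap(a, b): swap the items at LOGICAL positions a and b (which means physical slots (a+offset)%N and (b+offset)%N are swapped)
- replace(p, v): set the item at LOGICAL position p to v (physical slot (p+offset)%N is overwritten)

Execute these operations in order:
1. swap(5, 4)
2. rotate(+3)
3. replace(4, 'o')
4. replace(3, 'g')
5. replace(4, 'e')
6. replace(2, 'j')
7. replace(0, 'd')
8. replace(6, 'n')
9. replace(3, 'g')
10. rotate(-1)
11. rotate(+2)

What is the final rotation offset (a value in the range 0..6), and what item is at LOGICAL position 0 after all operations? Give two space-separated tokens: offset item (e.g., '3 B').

Answer: 4 F

Derivation:
After op 1 (swap(5, 4)): offset=0, physical=[A,B,C,D,F,E,G], logical=[A,B,C,D,F,E,G]
After op 2 (rotate(+3)): offset=3, physical=[A,B,C,D,F,E,G], logical=[D,F,E,G,A,B,C]
After op 3 (replace(4, 'o')): offset=3, physical=[o,B,C,D,F,E,G], logical=[D,F,E,G,o,B,C]
After op 4 (replace(3, 'g')): offset=3, physical=[o,B,C,D,F,E,g], logical=[D,F,E,g,o,B,C]
After op 5 (replace(4, 'e')): offset=3, physical=[e,B,C,D,F,E,g], logical=[D,F,E,g,e,B,C]
After op 6 (replace(2, 'j')): offset=3, physical=[e,B,C,D,F,j,g], logical=[D,F,j,g,e,B,C]
After op 7 (replace(0, 'd')): offset=3, physical=[e,B,C,d,F,j,g], logical=[d,F,j,g,e,B,C]
After op 8 (replace(6, 'n')): offset=3, physical=[e,B,n,d,F,j,g], logical=[d,F,j,g,e,B,n]
After op 9 (replace(3, 'g')): offset=3, physical=[e,B,n,d,F,j,g], logical=[d,F,j,g,e,B,n]
After op 10 (rotate(-1)): offset=2, physical=[e,B,n,d,F,j,g], logical=[n,d,F,j,g,e,B]
After op 11 (rotate(+2)): offset=4, physical=[e,B,n,d,F,j,g], logical=[F,j,g,e,B,n,d]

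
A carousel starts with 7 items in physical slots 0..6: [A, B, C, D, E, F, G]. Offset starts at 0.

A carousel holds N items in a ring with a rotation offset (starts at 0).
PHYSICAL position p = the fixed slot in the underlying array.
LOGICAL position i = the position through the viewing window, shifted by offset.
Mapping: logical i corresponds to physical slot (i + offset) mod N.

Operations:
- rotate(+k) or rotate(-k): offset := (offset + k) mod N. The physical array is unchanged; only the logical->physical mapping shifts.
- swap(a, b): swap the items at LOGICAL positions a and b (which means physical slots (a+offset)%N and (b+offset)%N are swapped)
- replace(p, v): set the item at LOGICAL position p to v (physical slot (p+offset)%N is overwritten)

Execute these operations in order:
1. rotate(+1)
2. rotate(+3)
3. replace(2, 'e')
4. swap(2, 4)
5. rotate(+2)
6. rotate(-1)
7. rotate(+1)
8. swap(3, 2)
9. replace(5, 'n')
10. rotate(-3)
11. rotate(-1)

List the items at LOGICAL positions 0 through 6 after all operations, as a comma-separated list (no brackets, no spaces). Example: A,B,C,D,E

Answer: e,D,n,F,B,A,C

Derivation:
After op 1 (rotate(+1)): offset=1, physical=[A,B,C,D,E,F,G], logical=[B,C,D,E,F,G,A]
After op 2 (rotate(+3)): offset=4, physical=[A,B,C,D,E,F,G], logical=[E,F,G,A,B,C,D]
After op 3 (replace(2, 'e')): offset=4, physical=[A,B,C,D,E,F,e], logical=[E,F,e,A,B,C,D]
After op 4 (swap(2, 4)): offset=4, physical=[A,e,C,D,E,F,B], logical=[E,F,B,A,e,C,D]
After op 5 (rotate(+2)): offset=6, physical=[A,e,C,D,E,F,B], logical=[B,A,e,C,D,E,F]
After op 6 (rotate(-1)): offset=5, physical=[A,e,C,D,E,F,B], logical=[F,B,A,e,C,D,E]
After op 7 (rotate(+1)): offset=6, physical=[A,e,C,D,E,F,B], logical=[B,A,e,C,D,E,F]
After op 8 (swap(3, 2)): offset=6, physical=[A,C,e,D,E,F,B], logical=[B,A,C,e,D,E,F]
After op 9 (replace(5, 'n')): offset=6, physical=[A,C,e,D,n,F,B], logical=[B,A,C,e,D,n,F]
After op 10 (rotate(-3)): offset=3, physical=[A,C,e,D,n,F,B], logical=[D,n,F,B,A,C,e]
After op 11 (rotate(-1)): offset=2, physical=[A,C,e,D,n,F,B], logical=[e,D,n,F,B,A,C]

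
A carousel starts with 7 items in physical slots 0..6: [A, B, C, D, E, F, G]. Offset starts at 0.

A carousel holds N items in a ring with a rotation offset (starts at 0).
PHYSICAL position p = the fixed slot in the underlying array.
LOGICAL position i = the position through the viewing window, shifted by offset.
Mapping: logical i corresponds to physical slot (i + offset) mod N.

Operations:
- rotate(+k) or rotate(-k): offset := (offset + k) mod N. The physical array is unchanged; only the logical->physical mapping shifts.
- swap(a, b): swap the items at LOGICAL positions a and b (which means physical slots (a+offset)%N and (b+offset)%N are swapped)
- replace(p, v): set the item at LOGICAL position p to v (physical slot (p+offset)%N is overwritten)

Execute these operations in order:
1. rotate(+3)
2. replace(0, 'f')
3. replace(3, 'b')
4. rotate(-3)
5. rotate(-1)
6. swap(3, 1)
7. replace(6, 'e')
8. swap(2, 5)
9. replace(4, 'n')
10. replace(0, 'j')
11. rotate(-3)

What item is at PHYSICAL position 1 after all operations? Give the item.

Answer: E

Derivation:
After op 1 (rotate(+3)): offset=3, physical=[A,B,C,D,E,F,G], logical=[D,E,F,G,A,B,C]
After op 2 (replace(0, 'f')): offset=3, physical=[A,B,C,f,E,F,G], logical=[f,E,F,G,A,B,C]
After op 3 (replace(3, 'b')): offset=3, physical=[A,B,C,f,E,F,b], logical=[f,E,F,b,A,B,C]
After op 4 (rotate(-3)): offset=0, physical=[A,B,C,f,E,F,b], logical=[A,B,C,f,E,F,b]
After op 5 (rotate(-1)): offset=6, physical=[A,B,C,f,E,F,b], logical=[b,A,B,C,f,E,F]
After op 6 (swap(3, 1)): offset=6, physical=[C,B,A,f,E,F,b], logical=[b,C,B,A,f,E,F]
After op 7 (replace(6, 'e')): offset=6, physical=[C,B,A,f,E,e,b], logical=[b,C,B,A,f,E,e]
After op 8 (swap(2, 5)): offset=6, physical=[C,E,A,f,B,e,b], logical=[b,C,E,A,f,B,e]
After op 9 (replace(4, 'n')): offset=6, physical=[C,E,A,n,B,e,b], logical=[b,C,E,A,n,B,e]
After op 10 (replace(0, 'j')): offset=6, physical=[C,E,A,n,B,e,j], logical=[j,C,E,A,n,B,e]
After op 11 (rotate(-3)): offset=3, physical=[C,E,A,n,B,e,j], logical=[n,B,e,j,C,E,A]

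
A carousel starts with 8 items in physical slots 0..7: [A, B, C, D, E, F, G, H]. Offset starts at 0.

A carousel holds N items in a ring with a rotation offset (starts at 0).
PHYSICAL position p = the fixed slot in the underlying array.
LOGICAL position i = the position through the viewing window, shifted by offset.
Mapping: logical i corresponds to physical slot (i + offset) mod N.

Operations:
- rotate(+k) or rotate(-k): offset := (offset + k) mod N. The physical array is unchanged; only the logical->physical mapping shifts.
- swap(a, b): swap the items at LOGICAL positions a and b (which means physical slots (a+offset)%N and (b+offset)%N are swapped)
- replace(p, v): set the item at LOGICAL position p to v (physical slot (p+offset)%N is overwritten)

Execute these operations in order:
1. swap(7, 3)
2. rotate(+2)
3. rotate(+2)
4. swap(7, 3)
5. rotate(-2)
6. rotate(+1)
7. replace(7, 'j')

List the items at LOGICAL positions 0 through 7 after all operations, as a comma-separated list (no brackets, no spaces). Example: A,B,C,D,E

Answer: D,E,F,G,H,A,B,j

Derivation:
After op 1 (swap(7, 3)): offset=0, physical=[A,B,C,H,E,F,G,D], logical=[A,B,C,H,E,F,G,D]
After op 2 (rotate(+2)): offset=2, physical=[A,B,C,H,E,F,G,D], logical=[C,H,E,F,G,D,A,B]
After op 3 (rotate(+2)): offset=4, physical=[A,B,C,H,E,F,G,D], logical=[E,F,G,D,A,B,C,H]
After op 4 (swap(7, 3)): offset=4, physical=[A,B,C,D,E,F,G,H], logical=[E,F,G,H,A,B,C,D]
After op 5 (rotate(-2)): offset=2, physical=[A,B,C,D,E,F,G,H], logical=[C,D,E,F,G,H,A,B]
After op 6 (rotate(+1)): offset=3, physical=[A,B,C,D,E,F,G,H], logical=[D,E,F,G,H,A,B,C]
After op 7 (replace(7, 'j')): offset=3, physical=[A,B,j,D,E,F,G,H], logical=[D,E,F,G,H,A,B,j]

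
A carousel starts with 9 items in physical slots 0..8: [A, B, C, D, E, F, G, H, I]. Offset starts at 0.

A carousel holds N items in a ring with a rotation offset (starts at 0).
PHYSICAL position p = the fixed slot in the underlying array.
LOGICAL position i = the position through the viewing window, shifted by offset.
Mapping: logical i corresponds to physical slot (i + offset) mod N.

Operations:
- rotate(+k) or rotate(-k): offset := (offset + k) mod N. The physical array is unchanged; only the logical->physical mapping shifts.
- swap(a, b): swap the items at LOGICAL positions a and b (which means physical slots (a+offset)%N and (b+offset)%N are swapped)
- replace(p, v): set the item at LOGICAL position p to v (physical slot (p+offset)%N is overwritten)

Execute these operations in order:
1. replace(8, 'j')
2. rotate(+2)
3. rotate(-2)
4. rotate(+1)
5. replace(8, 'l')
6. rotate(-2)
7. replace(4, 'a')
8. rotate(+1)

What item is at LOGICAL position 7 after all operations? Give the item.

Answer: H

Derivation:
After op 1 (replace(8, 'j')): offset=0, physical=[A,B,C,D,E,F,G,H,j], logical=[A,B,C,D,E,F,G,H,j]
After op 2 (rotate(+2)): offset=2, physical=[A,B,C,D,E,F,G,H,j], logical=[C,D,E,F,G,H,j,A,B]
After op 3 (rotate(-2)): offset=0, physical=[A,B,C,D,E,F,G,H,j], logical=[A,B,C,D,E,F,G,H,j]
After op 4 (rotate(+1)): offset=1, physical=[A,B,C,D,E,F,G,H,j], logical=[B,C,D,E,F,G,H,j,A]
After op 5 (replace(8, 'l')): offset=1, physical=[l,B,C,D,E,F,G,H,j], logical=[B,C,D,E,F,G,H,j,l]
After op 6 (rotate(-2)): offset=8, physical=[l,B,C,D,E,F,G,H,j], logical=[j,l,B,C,D,E,F,G,H]
After op 7 (replace(4, 'a')): offset=8, physical=[l,B,C,a,E,F,G,H,j], logical=[j,l,B,C,a,E,F,G,H]
After op 8 (rotate(+1)): offset=0, physical=[l,B,C,a,E,F,G,H,j], logical=[l,B,C,a,E,F,G,H,j]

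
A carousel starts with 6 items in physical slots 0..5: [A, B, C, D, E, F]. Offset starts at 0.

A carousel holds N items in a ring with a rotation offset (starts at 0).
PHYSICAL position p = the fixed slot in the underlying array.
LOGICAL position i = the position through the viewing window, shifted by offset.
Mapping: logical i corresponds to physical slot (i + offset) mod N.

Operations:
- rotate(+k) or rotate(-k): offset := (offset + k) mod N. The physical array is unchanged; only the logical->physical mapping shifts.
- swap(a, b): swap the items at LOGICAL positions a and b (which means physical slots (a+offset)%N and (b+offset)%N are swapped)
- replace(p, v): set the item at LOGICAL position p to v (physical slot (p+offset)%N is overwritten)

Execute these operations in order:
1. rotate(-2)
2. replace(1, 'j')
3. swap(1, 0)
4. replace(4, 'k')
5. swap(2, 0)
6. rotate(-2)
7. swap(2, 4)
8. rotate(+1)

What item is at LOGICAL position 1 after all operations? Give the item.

After op 1 (rotate(-2)): offset=4, physical=[A,B,C,D,E,F], logical=[E,F,A,B,C,D]
After op 2 (replace(1, 'j')): offset=4, physical=[A,B,C,D,E,j], logical=[E,j,A,B,C,D]
After op 3 (swap(1, 0)): offset=4, physical=[A,B,C,D,j,E], logical=[j,E,A,B,C,D]
After op 4 (replace(4, 'k')): offset=4, physical=[A,B,k,D,j,E], logical=[j,E,A,B,k,D]
After op 5 (swap(2, 0)): offset=4, physical=[j,B,k,D,A,E], logical=[A,E,j,B,k,D]
After op 6 (rotate(-2)): offset=2, physical=[j,B,k,D,A,E], logical=[k,D,A,E,j,B]
After op 7 (swap(2, 4)): offset=2, physical=[A,B,k,D,j,E], logical=[k,D,j,E,A,B]
After op 8 (rotate(+1)): offset=3, physical=[A,B,k,D,j,E], logical=[D,j,E,A,B,k]

Answer: j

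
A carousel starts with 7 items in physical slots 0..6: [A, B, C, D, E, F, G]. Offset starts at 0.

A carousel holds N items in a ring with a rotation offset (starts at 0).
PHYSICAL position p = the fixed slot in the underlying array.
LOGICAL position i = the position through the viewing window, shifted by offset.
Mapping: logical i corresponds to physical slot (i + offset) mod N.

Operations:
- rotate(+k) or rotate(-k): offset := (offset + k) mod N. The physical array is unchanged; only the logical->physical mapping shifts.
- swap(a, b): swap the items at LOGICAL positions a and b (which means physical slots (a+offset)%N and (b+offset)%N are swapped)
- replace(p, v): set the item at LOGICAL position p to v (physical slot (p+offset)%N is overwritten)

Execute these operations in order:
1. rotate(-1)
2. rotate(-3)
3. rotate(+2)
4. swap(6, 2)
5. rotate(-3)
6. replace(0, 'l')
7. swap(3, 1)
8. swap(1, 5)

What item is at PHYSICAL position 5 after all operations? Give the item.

After op 1 (rotate(-1)): offset=6, physical=[A,B,C,D,E,F,G], logical=[G,A,B,C,D,E,F]
After op 2 (rotate(-3)): offset=3, physical=[A,B,C,D,E,F,G], logical=[D,E,F,G,A,B,C]
After op 3 (rotate(+2)): offset=5, physical=[A,B,C,D,E,F,G], logical=[F,G,A,B,C,D,E]
After op 4 (swap(6, 2)): offset=5, physical=[E,B,C,D,A,F,G], logical=[F,G,E,B,C,D,A]
After op 5 (rotate(-3)): offset=2, physical=[E,B,C,D,A,F,G], logical=[C,D,A,F,G,E,B]
After op 6 (replace(0, 'l')): offset=2, physical=[E,B,l,D,A,F,G], logical=[l,D,A,F,G,E,B]
After op 7 (swap(3, 1)): offset=2, physical=[E,B,l,F,A,D,G], logical=[l,F,A,D,G,E,B]
After op 8 (swap(1, 5)): offset=2, physical=[F,B,l,E,A,D,G], logical=[l,E,A,D,G,F,B]

Answer: D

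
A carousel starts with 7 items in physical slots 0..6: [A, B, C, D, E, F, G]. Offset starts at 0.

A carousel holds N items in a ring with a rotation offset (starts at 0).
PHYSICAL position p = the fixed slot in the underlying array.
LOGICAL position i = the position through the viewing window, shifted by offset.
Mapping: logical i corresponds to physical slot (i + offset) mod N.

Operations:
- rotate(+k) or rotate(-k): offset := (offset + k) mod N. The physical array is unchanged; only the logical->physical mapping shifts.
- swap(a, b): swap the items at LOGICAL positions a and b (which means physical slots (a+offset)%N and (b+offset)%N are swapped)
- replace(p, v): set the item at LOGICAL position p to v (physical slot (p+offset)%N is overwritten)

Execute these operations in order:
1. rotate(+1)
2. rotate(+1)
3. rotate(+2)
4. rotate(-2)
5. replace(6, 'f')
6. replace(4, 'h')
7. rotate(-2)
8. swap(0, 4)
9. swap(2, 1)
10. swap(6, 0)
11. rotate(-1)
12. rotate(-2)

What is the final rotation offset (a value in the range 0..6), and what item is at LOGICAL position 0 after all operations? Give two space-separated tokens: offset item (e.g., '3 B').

Answer: 4 A

Derivation:
After op 1 (rotate(+1)): offset=1, physical=[A,B,C,D,E,F,G], logical=[B,C,D,E,F,G,A]
After op 2 (rotate(+1)): offset=2, physical=[A,B,C,D,E,F,G], logical=[C,D,E,F,G,A,B]
After op 3 (rotate(+2)): offset=4, physical=[A,B,C,D,E,F,G], logical=[E,F,G,A,B,C,D]
After op 4 (rotate(-2)): offset=2, physical=[A,B,C,D,E,F,G], logical=[C,D,E,F,G,A,B]
After op 5 (replace(6, 'f')): offset=2, physical=[A,f,C,D,E,F,G], logical=[C,D,E,F,G,A,f]
After op 6 (replace(4, 'h')): offset=2, physical=[A,f,C,D,E,F,h], logical=[C,D,E,F,h,A,f]
After op 7 (rotate(-2)): offset=0, physical=[A,f,C,D,E,F,h], logical=[A,f,C,D,E,F,h]
After op 8 (swap(0, 4)): offset=0, physical=[E,f,C,D,A,F,h], logical=[E,f,C,D,A,F,h]
After op 9 (swap(2, 1)): offset=0, physical=[E,C,f,D,A,F,h], logical=[E,C,f,D,A,F,h]
After op 10 (swap(6, 0)): offset=0, physical=[h,C,f,D,A,F,E], logical=[h,C,f,D,A,F,E]
After op 11 (rotate(-1)): offset=6, physical=[h,C,f,D,A,F,E], logical=[E,h,C,f,D,A,F]
After op 12 (rotate(-2)): offset=4, physical=[h,C,f,D,A,F,E], logical=[A,F,E,h,C,f,D]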